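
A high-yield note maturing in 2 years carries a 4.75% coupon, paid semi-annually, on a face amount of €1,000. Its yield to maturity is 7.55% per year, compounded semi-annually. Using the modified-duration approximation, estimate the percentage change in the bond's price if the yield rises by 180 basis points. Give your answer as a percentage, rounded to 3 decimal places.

-3.347%

Periodic yield y = 0.03775. Modified duration first:
  t   CF        PV=CF/(1+0.03775)^t    t·PV
  1        23.75        22.8861        22.8861
  2        23.75        22.0535        44.1071
  3        23.75        21.2513        63.7539
  4     1,023.75       882.7200     3,530.8798
  Σ                    948.9108     3,661.6268
P = 948.9108; D_Mac = 3.85877 half-year periods = 1.92938 yrs; D_mod = 1.92938/(1+0.03775) = 1.85920 yrs.
ΔP/P ≈ -D_mod · Δy = -1.85920 × (+0.018) = -0.033466 = -3.3466%.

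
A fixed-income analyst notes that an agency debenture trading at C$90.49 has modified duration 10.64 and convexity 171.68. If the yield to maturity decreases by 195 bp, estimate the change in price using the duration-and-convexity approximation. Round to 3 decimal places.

+C$21.729

Duration effect: -D_mod·Δy = -10.64 × (-0.0195) = +0.207480
Convexity effect: ½·C·(Δy)² = 0.5 × 171.68 × (-0.0195)² = +0.03264066
ΔP/P ≈ +0.207480 + 0.03264066 = +0.24012066
ΔP ≈ 90.49 × (+0.24012066) = +21.7285185234.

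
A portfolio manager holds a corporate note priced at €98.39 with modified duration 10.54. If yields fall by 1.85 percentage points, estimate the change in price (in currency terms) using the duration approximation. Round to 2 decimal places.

Duration approximation: ΔP/P ≈ -D_mod · Δy = -10.54 × (-0.0185) = +0.194990.
ΔP ≈ 98.39 × (+0.194990) = +19.1850661.

+€19.19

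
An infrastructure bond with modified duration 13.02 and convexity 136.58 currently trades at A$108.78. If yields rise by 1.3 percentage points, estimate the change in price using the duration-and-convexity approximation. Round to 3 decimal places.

-A$17.157

Duration effect: -D_mod·Δy = -13.02 × (+0.013) = -0.169260
Convexity effect: ½·C·(Δy)² = 0.5 × 136.58 × (0.013)² = +0.01154101
ΔP/P ≈ -0.169260 + 0.01154101 = -0.15771899
ΔP ≈ 108.78 × (-0.15771899) = -17.1566717322.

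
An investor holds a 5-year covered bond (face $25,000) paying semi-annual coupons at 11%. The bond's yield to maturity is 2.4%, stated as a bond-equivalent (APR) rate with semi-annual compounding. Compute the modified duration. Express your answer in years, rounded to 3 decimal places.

4.106 years

Periodic yield y = 0.012. First find Macaulay duration:
  t   CF        PV=CF/(1+0.012)^t    t·PV
  1     1,375.00     1,358.6957     1,358.6957
  2     1,375.00     1,342.5846     2,685.1693
  3     1,375.00     1,326.6647     3,979.9940
  4     1,375.00     1,310.9335     5,243.7338
  5     1,375.00     1,295.3888     6,476.9440
  6     1,375.00     1,280.0285     7,680.1707
  7     1,375.00     1,264.8502     8,853.9517
  8     1,375.00     1,249.8520     9,998.8162
  9     1,375.00     1,235.0316    11,115.2848
  10   26,375.00    23,409.2416   234,092.4157
  Σ                 35,073.2711   291,485.1758
P = 35,073.2711; Macaulay duration = 291,485.1758 / 35,073.2711 = 8.31075 half-year periods = 4.15537 years.
Modified duration = D_Mac / (1 + y) = 4.15537 / 1.012 = 4.10610 years.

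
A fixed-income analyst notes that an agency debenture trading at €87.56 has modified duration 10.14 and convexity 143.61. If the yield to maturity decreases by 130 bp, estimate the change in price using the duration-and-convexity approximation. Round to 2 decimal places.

+€12.60

Duration effect: -D_mod·Δy = -10.14 × (-0.013) = +0.131820
Convexity effect: ½·C·(Δy)² = 0.5 × 143.61 × (-0.013)² = +0.012135045
ΔP/P ≈ +0.131820 + 0.012135045 = +0.143955045
ΔP ≈ 87.56 × (+0.143955045) = +12.6047037402.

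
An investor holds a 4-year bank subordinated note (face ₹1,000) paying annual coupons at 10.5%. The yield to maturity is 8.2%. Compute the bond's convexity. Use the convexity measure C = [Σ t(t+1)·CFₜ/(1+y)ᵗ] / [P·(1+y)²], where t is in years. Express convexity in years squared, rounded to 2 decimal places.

With y = 0.082:
  t   CF        PV=CF/(1+0.082)^t    t·PV        t(t+1)·PV
  1       105.00        97.0425        97.0425         194.0850
  2       105.00        89.6881       179.3762         538.1285
  3       105.00        82.8910       248.6731         994.6923
  4     1,105.00       806.2194     3,224.8775      16,124.3877
  Σ                  1,075.8410     3,749.9693      17,851.2935
P = 1,075.8410.
Convexity = Σ t(t+1)·PV / [P·(1+y)²] = 17,851.2935 / (1,075.8410 × 1.170724) = 14.17317.

14.17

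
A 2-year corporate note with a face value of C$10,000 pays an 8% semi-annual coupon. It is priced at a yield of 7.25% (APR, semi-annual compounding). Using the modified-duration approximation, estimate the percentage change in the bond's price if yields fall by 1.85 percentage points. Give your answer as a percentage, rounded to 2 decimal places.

+3.37%

Periodic yield y = 0.03625. Modified duration first:
  t   CF        PV=CF/(1+0.03625)^t    t·PV
  1       400.00       386.0072       386.0072
  2       400.00       372.5040       745.0079
  3       400.00       359.4731     1,078.4192
  4    10,400.00     9,019.3484    36,077.3938
  Σ                 10,137.3327    38,286.8281
P = 10,137.3327; D_Mac = 3.77681 half-year periods = 1.88841 yrs; D_mod = 1.88841/(1+0.03625) = 1.82235 yrs.
ΔP/P ≈ -D_mod · Δy = -1.82235 × (-0.0185) = +0.033713 = +3.3713%.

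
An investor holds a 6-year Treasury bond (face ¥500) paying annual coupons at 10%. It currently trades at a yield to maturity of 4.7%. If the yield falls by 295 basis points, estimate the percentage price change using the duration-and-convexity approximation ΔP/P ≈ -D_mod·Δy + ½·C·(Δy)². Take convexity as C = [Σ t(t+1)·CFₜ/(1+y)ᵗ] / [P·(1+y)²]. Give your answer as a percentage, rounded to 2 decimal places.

+15.19%

With y = 0.047:
  t   CF        PV=CF/(1+0.047)^t    t·PV        t(t+1)·PV
  1        50.00        47.7555        47.7555          95.5110
  2        50.00        45.6117        91.2235         273.6704
  3        50.00        43.5642       130.6927         522.7707
  4        50.00        41.6086       166.4345         832.1723
  5        50.00        39.7408       198.7040       1,192.2240
  6       550.00       417.5251     2,505.1507      17,536.0546
  Σ                    635.8060     3,139.9608      20,452.4030
P = 635.8060; D_Mac = 4.93855 yrs; D_mod = 4.71686 yrs; C = 29.34448.
Duration effect: -4.71686 × (-0.0295) = +0.139147
Convexity effect: 0.5 × 29.34448 × (-0.0295)² = +0.0127685
ΔP/P ≈ +0.139147 + 0.0127685 = +0.151916 = +15.1916%.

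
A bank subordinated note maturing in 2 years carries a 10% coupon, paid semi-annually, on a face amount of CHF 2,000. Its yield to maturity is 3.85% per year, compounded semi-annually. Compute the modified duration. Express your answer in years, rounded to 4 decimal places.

Periodic yield y = 0.01925. First find Macaulay duration:
  t   CF        PV=CF/(1+0.01925)^t    t·PV
  1       100.00        98.1114        98.1114
  2       100.00        96.2584       192.5168
  3       100.00        94.4404       283.3212
  4     2,100.00     1,945.7920     7,783.1680
  Σ                  2,234.6021     8,357.1173
P = 2,234.6021; Macaulay duration = 8,357.1173 / 2,234.6021 = 3.73987 half-year periods = 1.86993 years.
Modified duration = D_Mac / (1 + y) = 1.86993 / 1.01925 = 1.83462 years.

1.8346 years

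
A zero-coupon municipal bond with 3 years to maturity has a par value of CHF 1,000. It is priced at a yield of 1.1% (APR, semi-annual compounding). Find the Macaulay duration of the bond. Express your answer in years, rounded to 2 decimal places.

3.00 years

A zero-coupon bond has a single cash flow at maturity, so its Macaulay duration equals its maturity: 3 years.
(Equivalently: 6 semi-annual periods ÷ 2 = 3 years.)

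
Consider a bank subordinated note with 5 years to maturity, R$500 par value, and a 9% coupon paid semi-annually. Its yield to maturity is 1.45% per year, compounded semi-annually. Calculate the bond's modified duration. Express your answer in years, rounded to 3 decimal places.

4.246 years

Periodic yield y = 0.00725. First find Macaulay duration:
  t   CF        PV=CF/(1+0.00725)^t    t·PV
  1        22.50        22.3380        22.3380
  2        22.50        22.1773        44.3545
  3        22.50        22.0176        66.0529
  4        22.50        21.8592        87.4366
  5        22.50        21.7018       108.5091
  6        22.50        21.5456       129.2737
  7        22.50        21.3905       149.7337
  8        22.50        21.2366       169.8925
  9        22.50        21.0837       189.7534
  10      522.50       486.0865     4,860.8647
  Σ                    681.4368     5,828.2093
P = 681.4368; Macaulay duration = 5,828.2093 / 681.4368 = 8.55282 half-year periods = 4.27641 years.
Modified duration = D_Mac / (1 + y) = 4.27641 / 1.00725 = 4.24563 years.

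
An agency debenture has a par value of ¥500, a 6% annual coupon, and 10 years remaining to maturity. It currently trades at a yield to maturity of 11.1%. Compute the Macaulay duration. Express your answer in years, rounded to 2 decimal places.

Periodic yield y = 0.111. Discount each cash flow and weight by its year:
  t   CF        PV=CF/(1+0.111)^t    t·PV
  1        30.00        27.0027        27.0027
  2        30.00        24.3049        48.6097
  3        30.00        21.8766        65.6297
  4        30.00        19.6909        78.7635
  5        30.00        17.7236        88.6178
  6        30.00        15.9528        95.7168
  7        30.00        14.3590       100.5127
  8        30.00        12.9244       103.3948
  9        30.00        11.6331       104.6977
  10      530.00       184.9845     1,849.8447
  Σ                    350.4522     2,562.7902
Price P = Σ PV = 350.4522.
Macaulay duration = Σ(t·PV) / P = 2,562.7902 / 350.4522 = 7.31281 years.

7.31 years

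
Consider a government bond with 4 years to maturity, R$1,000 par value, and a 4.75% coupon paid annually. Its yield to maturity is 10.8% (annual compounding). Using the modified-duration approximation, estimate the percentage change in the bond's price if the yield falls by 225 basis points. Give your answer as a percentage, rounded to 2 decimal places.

+7.52%

Periodic yield y = 0.108. Modified duration first:
  t   CF        PV=CF/(1+0.108)^t    t·PV
  1        47.50        42.8700        42.8700
  2        47.50        38.6914        77.3827
  3        47.50        34.9200       104.7600
  4     1,047.50       695.0163     2,780.0652
  Σ                    811.4977     3,005.0780
P = 811.4977; D_Mac = 3.70313 yrs; D_mod = 3.70313/(1+0.108) = 3.34217 yrs.
ΔP/P ≈ -D_mod · Δy = -3.34217 × (-0.0225) = +0.075199 = +7.5199%.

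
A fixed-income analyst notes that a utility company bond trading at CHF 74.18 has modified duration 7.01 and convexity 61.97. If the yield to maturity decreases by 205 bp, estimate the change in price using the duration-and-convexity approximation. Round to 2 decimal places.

Duration effect: -D_mod·Δy = -7.01 × (-0.0205) = +0.143705
Convexity effect: ½·C·(Δy)² = 0.5 × 61.97 × (-0.0205)² = +0.01302144625
ΔP/P ≈ +0.143705 + 0.01302144625 = +0.15672644625
ΔP ≈ 74.18 × (+0.15672644625) = +11.625967782825.

+CHF 11.63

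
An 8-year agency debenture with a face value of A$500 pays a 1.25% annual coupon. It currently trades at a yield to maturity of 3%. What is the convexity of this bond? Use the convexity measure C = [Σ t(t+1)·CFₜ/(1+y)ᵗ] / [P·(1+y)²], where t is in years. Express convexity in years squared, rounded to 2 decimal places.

With y = 0.03:
  t   CF        PV=CF/(1+0.03)^t    t·PV        t(t+1)·PV
  1         6.25         6.0680         6.0680          12.1359
  2         6.25         5.8912        11.7824          35.3473
  3         6.25         5.7196        17.1589          68.6356
  4         6.25         5.5530        22.2122         111.0609
  5         6.25         5.3913        26.9565         161.7391
  6         6.25         5.2343        31.4057         219.8396
  7         6.25         5.0818        35.5728         284.5820
  8       506.25       399.6384     3,197.1074      28,773.9666
  Σ                    438.5777     3,348.2638      29,667.3072
P = 438.5777.
Convexity = Σ t(t+1)·PV / [P·(1+y)²] = 29,667.3072 / (438.5777 × 1.060900) = 63.76130.

63.76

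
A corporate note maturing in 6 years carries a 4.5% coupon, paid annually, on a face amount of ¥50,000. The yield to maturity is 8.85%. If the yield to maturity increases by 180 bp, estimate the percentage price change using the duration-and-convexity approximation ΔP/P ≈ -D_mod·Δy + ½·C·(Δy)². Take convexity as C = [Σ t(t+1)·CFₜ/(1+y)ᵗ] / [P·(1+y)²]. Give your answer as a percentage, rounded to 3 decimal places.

With y = 0.0885:
  t   CF        PV=CF/(1+0.0885)^t    t·PV        t(t+1)·PV
  1     2,250.00     2,067.0648     2,067.0648       4,134.1295
  2     2,250.00     1,899.0030     3,798.0060      11,394.0180
  3     2,250.00     1,744.6054     5,233.8163      20,935.2651
  4     2,250.00     1,602.7611     6,411.0443      32,055.2214
  5     2,250.00     1,472.4493     7,362.2465      44,173.4791
  6    52,250.00    31,413.4543   188,480.7255   1,319,365.0788
  Σ                 40,199.3378   213,352.9034   1,432,057.1919
P = 40,199.3378; D_Mac = 5.30737 yrs; D_mod = 4.87586 yrs; C = 30.06662.
Duration effect: -4.87586 × (+0.018) = -0.087765
Convexity effect: 0.5 × 30.06662 × (0.018)² = +0.0048708
ΔP/P ≈ -0.087765 + 0.0048708 = -0.082895 = -8.2895%.

-8.289%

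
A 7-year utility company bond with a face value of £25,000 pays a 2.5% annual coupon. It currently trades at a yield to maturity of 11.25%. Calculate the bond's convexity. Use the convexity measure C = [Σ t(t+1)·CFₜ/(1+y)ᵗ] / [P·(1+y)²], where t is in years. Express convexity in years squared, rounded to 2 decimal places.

With y = 0.1125:
  t   CF        PV=CF/(1+0.1125)^t    t·PV        t(t+1)·PV
  1       625.00       561.7978       561.7978       1,123.5955
  2       625.00       504.9867     1,009.9735       3,029.9205
  3       625.00       453.9207     1,361.7620       5,447.0480
  4       625.00       408.0186     1,632.0743       8,160.3716
  5       625.00       366.7583     1,833.7914      11,002.7482
  6       625.00       329.6704     1,978.0221      13,846.1550
  7    25,625.00    12,149.6491    85,047.5440     680,380.3519
  Σ                 14,774.8015    93,424.9651     722,990.1907
P = 14,774.8015.
Convexity = Σ t(t+1)·PV / [P·(1+y)²] = 722,990.1907 / (14,774.8015 × 1.237656) = 39.53764.

39.54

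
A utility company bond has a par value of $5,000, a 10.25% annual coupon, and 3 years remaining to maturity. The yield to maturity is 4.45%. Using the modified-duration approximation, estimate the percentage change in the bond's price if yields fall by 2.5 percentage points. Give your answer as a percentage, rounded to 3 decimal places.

Periodic yield y = 0.0445. Modified duration first:
  t   CF        PV=CF/(1+0.0445)^t    t·PV
  1       512.50       490.6654       490.6654
  2       512.50       469.7610       939.5220
  3     5,512.50     4,837.5255    14,512.5766
  Σ                  5,797.9519    15,942.7640
P = 5,797.9519; D_Mac = 2.74972 yrs; D_mod = 2.74972/(1+0.0445) = 2.63257 yrs.
ΔP/P ≈ -D_mod · Δy = -2.63257 × (-0.025) = +0.065814 = +6.5814%.

+6.581%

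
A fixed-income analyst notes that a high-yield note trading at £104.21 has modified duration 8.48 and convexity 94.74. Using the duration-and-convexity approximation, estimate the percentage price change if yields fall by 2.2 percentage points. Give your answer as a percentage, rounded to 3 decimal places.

Duration effect: -D_mod·Δy = -8.48 × (-0.022) = +0.186560
Convexity effect: ½·C·(Δy)² = 0.5 × 94.74 × (-0.022)² = +0.02292708
ΔP/P ≈ +0.186560 + 0.02292708 = +0.20948708
= +20.948708%.

+20.949%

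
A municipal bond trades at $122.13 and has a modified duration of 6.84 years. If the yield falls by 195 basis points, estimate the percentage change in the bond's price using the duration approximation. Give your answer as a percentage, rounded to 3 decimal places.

Duration approximation: ΔP/P ≈ -D_mod · Δy = -6.84 × (-0.0195) = +0.133380.
As a percentage: +13.3380%.

+13.338%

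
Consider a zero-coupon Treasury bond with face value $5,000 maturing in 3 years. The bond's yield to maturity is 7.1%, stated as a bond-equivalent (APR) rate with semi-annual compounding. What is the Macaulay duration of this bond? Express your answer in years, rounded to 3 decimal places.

A zero-coupon bond has a single cash flow at maturity, so its Macaulay duration equals its maturity: 3 years.
(Equivalently: 6 semi-annual periods ÷ 2 = 3 years.)

3.000 years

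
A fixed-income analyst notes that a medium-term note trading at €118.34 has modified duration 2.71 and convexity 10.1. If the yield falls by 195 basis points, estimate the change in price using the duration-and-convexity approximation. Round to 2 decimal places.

+€6.48

Duration effect: -D_mod·Δy = -2.71 × (-0.0195) = +0.052845
Convexity effect: ½·C·(Δy)² = 0.5 × 10.1 × (-0.0195)² = +0.0019202625
ΔP/P ≈ +0.052845 + 0.0019202625 = +0.0547652625
ΔP ≈ 118.34 × (+0.0547652625) = +6.48092116425.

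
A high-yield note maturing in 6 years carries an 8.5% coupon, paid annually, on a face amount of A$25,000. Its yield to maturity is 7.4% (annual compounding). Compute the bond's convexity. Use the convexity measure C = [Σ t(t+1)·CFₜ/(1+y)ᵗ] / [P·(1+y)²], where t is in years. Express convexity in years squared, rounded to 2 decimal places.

28.17

With y = 0.074:
  t   CF        PV=CF/(1+0.074)^t    t·PV        t(t+1)·PV
  1     2,125.00     1,978.5847     1,978.5847       3,957.1695
  2     2,125.00     1,842.2577     3,684.5153      11,053.5460
  3     2,125.00     1,715.3237     5,145.9711      20,583.8845
  4     2,125.00     1,597.1357     6,388.5427      31,942.7134
  5     2,125.00     1,487.0909     7,435.4547      44,612.7282
  6    27,125.00    17,674.3747   106,046.2484     742,323.7388
  Σ                 26,294.7674   130,679.3169     854,473.7803
P = 26,294.7674.
Convexity = Σ t(t+1)·PV / [P·(1+y)²] = 854,473.7803 / (26,294.7674 × 1.153476) = 28.17221.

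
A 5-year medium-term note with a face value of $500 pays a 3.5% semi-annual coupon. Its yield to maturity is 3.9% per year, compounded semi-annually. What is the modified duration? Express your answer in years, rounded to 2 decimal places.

Periodic yield y = 0.0195. First find Macaulay duration:
  t   CF        PV=CF/(1+0.0195)^t    t·PV
  1         8.75         8.5826         8.5826
  2         8.75         8.4185        16.8370
  3         8.75         8.2575        24.7724
  4         8.75         8.0995        32.3981
  5         8.75         7.9446        39.7230
  6         8.75         7.7926        46.7558
  7         8.75         7.6436        53.5051
  8         8.75         7.4974        59.9791
  9         8.75         7.3540        66.1859
  10      508.75       419.4036     4,194.0357
  Σ                    490.9939     4,542.7747
P = 490.9939; Macaulay duration = 4,542.7747 / 490.9939 = 9.25220 half-year periods = 4.62610 years.
Modified duration = D_Mac / (1 + y) = 4.62610 / 1.0195 = 4.53762 years.

4.54 years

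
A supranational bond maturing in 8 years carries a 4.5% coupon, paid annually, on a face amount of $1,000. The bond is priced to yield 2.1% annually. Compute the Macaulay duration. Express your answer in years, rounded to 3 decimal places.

6.992 years

Periodic yield y = 0.021. Discount each cash flow and weight by its year:
  t   CF        PV=CF/(1+0.021)^t    t·PV
  1        45.00        44.0744        44.0744
  2        45.00        43.1679        86.3358
  3        45.00        42.2800       126.8401
  4        45.00        41.4104       165.6416
  5        45.00        40.5587       202.7934
  6        45.00        39.7245       238.3468
  7        45.00        38.9074       272.3519
  8     1,045.00       884.9329     7,079.4634
  Σ                  1,175.0563     8,215.8474
Price P = Σ PV = 1,175.0563.
Macaulay duration = Σ(t·PV) / P = 8,215.8474 / 1,175.0563 = 6.99188 years.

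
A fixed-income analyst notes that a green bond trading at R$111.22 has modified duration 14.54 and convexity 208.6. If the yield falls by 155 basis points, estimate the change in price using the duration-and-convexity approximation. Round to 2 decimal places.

Duration effect: -D_mod·Δy = -14.54 × (-0.0155) = +0.225370
Convexity effect: ½·C·(Δy)² = 0.5 × 208.6 × (-0.0155)² = +0.025058075
ΔP/P ≈ +0.225370 + 0.025058075 = +0.250428075
ΔP ≈ 111.22 × (+0.250428075) = +27.8526105015.

+R$27.85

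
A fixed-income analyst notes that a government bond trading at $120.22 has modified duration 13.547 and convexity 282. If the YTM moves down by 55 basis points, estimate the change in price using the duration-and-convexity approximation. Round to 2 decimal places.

Duration effect: -D_mod·Δy = -13.547 × (-0.0055) = +0.0745085
Convexity effect: ½·C·(Δy)² = 0.5 × 282 × (-0.0055)² = +0.00426525
ΔP/P ≈ +0.0745085 + 0.00426525 = +0.07877375
ΔP ≈ 120.22 × (+0.07877375) = +9.470180225.

+$9.47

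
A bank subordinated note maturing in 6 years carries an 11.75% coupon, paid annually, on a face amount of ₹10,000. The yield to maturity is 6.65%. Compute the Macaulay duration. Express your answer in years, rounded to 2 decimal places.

4.78 years

Periodic yield y = 0.0665. Discount each cash flow and weight by its year:
  t   CF        PV=CF/(1+0.0665)^t    t·PV
  1     1,175.00     1,101.7346     1,101.7346
  2     1,175.00     1,033.0376     2,066.0753
  3     1,175.00       968.6241     2,905.8724
  4     1,175.00       908.2270     3,632.9082
  5     1,175.00       851.5959     4,257.9796
  6    11,175.00     7,594.2060    45,565.2359
  Σ                 12,457.4254    59,529.8060
Price P = Σ PV = 12,457.4254.
Macaulay duration = Σ(t·PV) / P = 59,529.8060 / 12,457.4254 = 4.77866 years.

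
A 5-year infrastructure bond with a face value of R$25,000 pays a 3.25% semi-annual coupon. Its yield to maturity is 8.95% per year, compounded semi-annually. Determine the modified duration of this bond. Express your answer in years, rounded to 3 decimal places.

4.399 years

Periodic yield y = 0.04475. First find Macaulay duration:
  t   CF        PV=CF/(1+0.04475)^t    t·PV
  1       406.25       388.8490       388.8490
  2       406.25       372.1934       744.3867
  3       406.25       356.2511     1,068.7534
  4       406.25       340.9917     1,363.9669
  5       406.25       326.3860     1,631.9298
  6       406.25       312.4058     1,874.4348
  7       406.25       299.0245     2,093.1712
  8       406.25       286.2163     2,289.7303
  9       406.25       273.9567     2,465.6105
  10   25,406.25    16,398.9775   163,989.7747
  Σ                 19,355.2519   177,910.6073
P = 19,355.2519; Macaulay duration = 177,910.6073 / 19,355.2519 = 9.19185 half-year periods = 4.59593 years.
Modified duration = D_Mac / (1 + y) = 4.59593 / 1.04475 = 4.39907 years.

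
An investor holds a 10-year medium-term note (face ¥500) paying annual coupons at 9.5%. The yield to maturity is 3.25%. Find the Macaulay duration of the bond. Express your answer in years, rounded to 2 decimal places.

7.50 years

Periodic yield y = 0.0325. Discount each cash flow and weight by its year:
  t   CF        PV=CF/(1+0.0325)^t    t·PV
  1        47.50        46.0048        46.0048
  2        47.50        44.5567        89.1135
  3        47.50        43.1542       129.4627
  4        47.50        41.7959       167.1835
  5        47.50        40.4803       202.4013
  6        47.50        39.2061       235.2364
  7        47.50        37.9720       265.8038
  8        47.50        36.7767       294.2139
  9        47.50        35.6191       320.5720
  10      547.50       397.6340     3,976.3401
  Σ                    763.1998     5,726.3320
Price P = Σ PV = 763.1998.
Macaulay duration = Σ(t·PV) / P = 5,726.3320 / 763.1998 = 7.50306 years.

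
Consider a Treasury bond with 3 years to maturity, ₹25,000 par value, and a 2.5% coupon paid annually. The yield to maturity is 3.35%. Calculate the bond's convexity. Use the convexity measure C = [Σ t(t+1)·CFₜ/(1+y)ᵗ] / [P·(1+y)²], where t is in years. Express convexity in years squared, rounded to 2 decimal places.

With y = 0.0335:
  t   CF        PV=CF/(1+0.0335)^t    t·PV        t(t+1)·PV
  1       625.00       604.7412       604.7412       1,209.4823
  2       625.00       585.1390     1,170.2780       3,510.8341
  3    25,625.00    23,213.0620    69,639.1860     278,556.7439
  Σ                 24,402.9422    71,414.2052     283,277.0603
P = 24,402.9422.
Convexity = Σ t(t+1)·PV / [P·(1+y)²] = 283,277.0603 / (24,402.9422 × 1.068122) = 10.86797.

10.87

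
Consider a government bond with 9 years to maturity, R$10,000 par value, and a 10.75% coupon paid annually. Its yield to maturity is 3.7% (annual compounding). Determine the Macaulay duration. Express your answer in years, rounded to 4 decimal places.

6.7555 years

Periodic yield y = 0.037. Discount each cash flow and weight by its year:
  t   CF        PV=CF/(1+0.037)^t    t·PV
  1     1,075.00     1,036.6442     1,036.6442
  2     1,075.00       999.6569     1,999.3137
  3     1,075.00       963.9893     2,891.9678
  4     1,075.00       929.5943     3,718.3771
  5     1,075.00       896.4265     4,482.1325
  6     1,075.00       864.4421     5,186.6528
  7     1,075.00       833.5990     5,835.1928
  8     1,075.00       803.8563     6,430.8503
  9    11,075.00     7,986.1034    71,874.9303
  Σ                 15,314.3118   103,456.0614
Price P = Σ PV = 15,314.3118.
Macaulay duration = Σ(t·PV) / P = 103,456.0614 / 15,314.3118 = 6.75551 years.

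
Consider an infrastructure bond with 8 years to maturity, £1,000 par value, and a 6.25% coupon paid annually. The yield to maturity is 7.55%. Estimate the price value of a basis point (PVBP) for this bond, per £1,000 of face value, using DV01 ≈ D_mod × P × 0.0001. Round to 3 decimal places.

Periodic yield y = 0.0755.
  t   CF        PV=CF/(1+0.0755)^t    t·PV
  1        62.50        58.1125        58.1125
  2        62.50        54.0330       108.0660
  3        62.50        50.2399       150.7197
  4        62.50        46.7131       186.8523
  5        62.50        43.4338       217.1691
  6        62.50        40.3848       242.3086
  7        62.50        37.5498       262.8483
  8     1,062.50       593.5340     4,748.2722
  Σ                    924.0008     5,974.3486
P = 924.0008; D_Mac = 6.46574 yrs; D_mod = 6.01185 yrs.
DV01 ≈ 6.01185 × 924.0008 × 0.0001 = 0.555495.

£0.555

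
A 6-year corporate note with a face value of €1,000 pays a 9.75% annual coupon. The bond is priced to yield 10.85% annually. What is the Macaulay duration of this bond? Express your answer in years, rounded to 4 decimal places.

Periodic yield y = 0.1085. Discount each cash flow and weight by its year:
  t   CF        PV=CF/(1+0.1085)^t    t·PV
  1        97.50        87.9567        87.9567
  2        97.50        79.3475       158.6950
  3        97.50        71.5810       214.7429
  4        97.50        64.5746       258.2985
  5        97.50        58.2541       291.2703
  6     1,097.50       591.5485     3,549.2909
  Σ                    953.2623     4,560.2542
Price P = Σ PV = 953.2623.
Macaulay duration = Σ(t·PV) / P = 4,560.2542 / 953.2623 = 4.78384 years.

4.7838 years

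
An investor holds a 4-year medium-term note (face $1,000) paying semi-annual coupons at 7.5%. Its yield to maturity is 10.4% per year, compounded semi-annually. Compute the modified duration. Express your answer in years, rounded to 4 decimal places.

3.3279 years

Periodic yield y = 0.052. First find Macaulay duration:
  t   CF        PV=CF/(1+0.052)^t    t·PV
  1        37.50        35.6464        35.6464
  2        37.50        33.8844        67.7688
  3        37.50        32.2095        96.6285
  4        37.50        30.6174       122.4696
  5        37.50        29.1040       145.5200
  6        37.50        27.6654       165.9924
  7        37.50        26.2979       184.0853
  8     1,037.50       691.6115     5,532.8918
  Σ                    907.0364     6,351.0027
P = 907.0364; Macaulay duration = 6,351.0027 / 907.0364 = 7.00193 half-year periods = 3.50096 years.
Modified duration = D_Mac / (1 + y) = 3.50096 / 1.052 = 3.32791 years.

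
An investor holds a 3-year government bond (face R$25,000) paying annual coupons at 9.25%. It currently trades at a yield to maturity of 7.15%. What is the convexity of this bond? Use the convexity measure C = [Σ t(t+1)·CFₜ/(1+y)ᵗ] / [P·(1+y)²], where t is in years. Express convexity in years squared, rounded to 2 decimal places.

9.34

With y = 0.0715:
  t   CF        PV=CF/(1+0.0715)^t    t·PV        t(t+1)·PV
  1     2,312.50     2,158.1895     2,158.1895       4,316.3789
  2     2,312.50     2,014.1759     4,028.3518      12,085.0553
  3    27,312.50    22,201.6335    66,604.9004     266,419.6014
  Σ                 26,373.9988    72,791.4416     282,821.0356
P = 26,373.9988.
Convexity = Σ t(t+1)·PV / [P·(1+y)²] = 282,821.0356 / (26,373.9988 × 1.148112) = 9.34010.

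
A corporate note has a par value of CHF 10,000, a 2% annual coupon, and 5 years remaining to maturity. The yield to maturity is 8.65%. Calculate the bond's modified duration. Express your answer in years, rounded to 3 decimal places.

Periodic yield y = 0.0865. First find Macaulay duration:
  t   CF        PV=CF/(1+0.0865)^t    t·PV
  1       200.00       184.0773       184.0773
  2       200.00       169.4223       338.8446
  3       200.00       155.9340       467.8020
  4       200.00       143.5196       574.0782
  5    10,200.00     6,736.7669    33,683.8343
  Σ                  7,389.7200    35,248.6364
P = 7,389.7200; Macaulay duration = 35,248.6364 / 7,389.7200 = 4.76996 years.
Modified duration = D_Mac / (1 + y) = 4.76996 / 1.0865 = 4.39020 years.

4.390 years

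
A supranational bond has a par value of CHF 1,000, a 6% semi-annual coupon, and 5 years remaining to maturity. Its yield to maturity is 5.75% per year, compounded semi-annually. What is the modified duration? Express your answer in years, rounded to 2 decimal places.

4.27 years

Periodic yield y = 0.02875. First find Macaulay duration:
  t   CF        PV=CF/(1+0.02875)^t    t·PV
  1        30.00        29.1616        29.1616
  2        30.00        28.3466        56.6933
  3        30.00        27.5544        82.6633
  4        30.00        26.7844       107.1376
  5        30.00        26.0359       130.1793
  6        30.00        25.3083       151.8495
  7        30.00        24.6010       172.2068
  8        30.00        23.9135       191.3077
  9        30.00        23.2452       209.2065
  10    1,030.00       775.7803     7,757.8029
  Σ                  1,010.7311     8,888.2086
P = 1,010.7311; Macaulay duration = 8,888.2086 / 1,010.7311 = 8.79384 half-year periods = 4.39692 years.
Modified duration = D_Mac / (1 + y) = 4.39692 / 1.02875 = 4.27404 years.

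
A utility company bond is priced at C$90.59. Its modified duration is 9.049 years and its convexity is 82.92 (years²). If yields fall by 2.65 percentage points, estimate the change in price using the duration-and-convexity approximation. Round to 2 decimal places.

Duration effect: -D_mod·Δy = -9.049 × (-0.0265) = +0.2397985
Convexity effect: ½·C·(Δy)² = 0.5 × 82.92 × (-0.0265)² = +0.029115285
ΔP/P ≈ +0.2397985 + 0.029115285 = +0.268913785
ΔP ≈ 90.59 × (+0.268913785) = +24.36089978315.

+C$24.36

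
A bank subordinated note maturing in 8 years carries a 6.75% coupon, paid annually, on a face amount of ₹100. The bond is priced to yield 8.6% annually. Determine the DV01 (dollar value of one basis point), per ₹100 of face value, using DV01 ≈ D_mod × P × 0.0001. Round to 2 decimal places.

Periodic yield y = 0.086.
  t   CF        PV=CF/(1+0.086)^t    t·PV
  1         6.75         6.2155         6.2155
  2         6.75         5.7233        11.4465
  3         6.75         5.2700        15.8101
  4         6.75         4.8527        19.4108
  5         6.75         4.4684        22.3421
  6         6.75         4.1146        24.6874
  7         6.75         3.7887        26.5212
  8       106.75        55.1733       441.3867
  Σ                     89.6066       567.8205
P = 89.6066; D_Mac = 6.33682 yrs; D_mod = 5.83501 yrs.
DV01 ≈ 5.83501 × 89.6066 × 0.0001 = 0.052285.

₹0.05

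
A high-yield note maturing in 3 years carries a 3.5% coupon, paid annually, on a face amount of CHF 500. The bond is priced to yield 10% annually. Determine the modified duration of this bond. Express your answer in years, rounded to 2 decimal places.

2.63 years

Periodic yield y = 0.1. First find Macaulay duration:
  t   CF        PV=CF/(1+0.1)^t    t·PV
  1        17.50        15.9091        15.9091
  2        17.50        14.4628        28.9256
  3       517.50       388.8054     1,166.4162
  Σ                    419.1773     1,211.2509
P = 419.1773; Macaulay duration = 1,211.2509 / 419.1773 = 2.88959 years.
Modified duration = D_Mac / (1 + y) = 2.88959 / 1.1 = 2.62690 years.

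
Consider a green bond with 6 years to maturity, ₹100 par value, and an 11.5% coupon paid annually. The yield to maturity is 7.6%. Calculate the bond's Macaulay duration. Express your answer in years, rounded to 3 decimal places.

Periodic yield y = 0.076. Discount each cash flow and weight by its year:
  t   CF        PV=CF/(1+0.076)^t    t·PV
  1        11.50        10.6877        10.6877
  2        11.50         9.9328        19.8657
  3        11.50         9.2313        27.6938
  4        11.50         8.5792        34.3170
  5        11.50         7.9733        39.8664
  6       111.50        71.8458       431.0747
  Σ                    118.2501       563.5052
Price P = Σ PV = 118.2501.
Macaulay duration = Σ(t·PV) / P = 563.5052 / 118.2501 = 4.76537 years.

4.765 years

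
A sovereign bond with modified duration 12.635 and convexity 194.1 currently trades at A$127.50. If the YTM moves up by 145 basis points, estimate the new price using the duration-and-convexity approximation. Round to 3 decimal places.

Duration effect: -D_mod·Δy = -12.635 × (+0.0145) = -0.1832075
Convexity effect: ½·C·(Δy)² = 0.5 × 194.1 × (0.0145)² = +0.0204047625
ΔP/P ≈ -0.1832075 + 0.0204047625 = -0.1628027375
New price ≈ 127.50 × (1 - 0.1628027375) = 106.74265096875.

A$106.743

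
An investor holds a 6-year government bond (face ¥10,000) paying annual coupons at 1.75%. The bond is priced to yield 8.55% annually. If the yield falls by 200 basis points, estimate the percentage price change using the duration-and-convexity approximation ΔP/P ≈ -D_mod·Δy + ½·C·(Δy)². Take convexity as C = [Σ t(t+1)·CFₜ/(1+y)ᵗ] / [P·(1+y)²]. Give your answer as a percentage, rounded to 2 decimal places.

With y = 0.0855:
  t   CF        PV=CF/(1+0.0855)^t    t·PV        t(t+1)·PV
  1       175.00       161.2160       161.2160         322.4321
  2       175.00       148.5178       297.0355         891.1066
  3       175.00       136.8197       410.4590       1,641.8361
  4       175.00       126.0430       504.1720       2,520.8600
  5       175.00       116.1152       580.5758       3,483.4547
  6    10,175.00     6,219.4997    37,316.9982     261,218.9874
  Σ                  6,908.2113    39,270.4566     270,078.6768
P = 6,908.2113; D_Mac = 5.68461 yrs; D_mod = 5.23685 yrs; C = 33.17913.
Duration effect: -5.23685 × (-0.02) = +0.104737
Convexity effect: 0.5 × 33.17913 × (-0.02)² = +0.0066358
ΔP/P ≈ +0.104737 + 0.0066358 = +0.111373 = +11.1373%.

+11.14%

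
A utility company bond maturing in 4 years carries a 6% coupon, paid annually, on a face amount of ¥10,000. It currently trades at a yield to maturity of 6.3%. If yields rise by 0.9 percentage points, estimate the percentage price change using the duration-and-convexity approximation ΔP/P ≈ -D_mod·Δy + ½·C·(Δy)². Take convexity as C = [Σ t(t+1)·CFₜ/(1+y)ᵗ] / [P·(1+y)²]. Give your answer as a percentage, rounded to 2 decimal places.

-3.04%

With y = 0.063:
  t   CF        PV=CF/(1+0.063)^t    t·PV        t(t+1)·PV
  1       600.00       564.4403       564.4403       1,128.8805
  2       600.00       530.9880     1,061.9760       3,185.9281
  3       600.00       499.5184     1,498.5551       5,994.2203
  4    10,600.00     8,301.8103    33,207.2413     166,036.2067
  Σ                  9,896.7570    36,332.2127     176,345.2357
P = 9,896.7570; D_Mac = 3.67112 yrs; D_mod = 3.45355 yrs; C = 15.76901.
Duration effect: -3.45355 × (+0.009) = -0.031082
Convexity effect: 0.5 × 15.76901 × (0.009)² = +0.0006386
ΔP/P ≈ -0.031082 + 0.0006386 = -0.030443 = -3.0443%.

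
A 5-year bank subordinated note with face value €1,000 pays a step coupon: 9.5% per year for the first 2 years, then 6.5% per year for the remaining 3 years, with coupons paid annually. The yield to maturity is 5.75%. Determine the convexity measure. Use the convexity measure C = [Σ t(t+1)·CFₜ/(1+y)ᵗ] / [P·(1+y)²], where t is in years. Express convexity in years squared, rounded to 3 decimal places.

21.838

With y = 0.0575:
  t   CF        PV=CF/(1+0.0575)^t    t·PV        t(t+1)·PV
  1        95.00        89.8345        89.8345         179.6690
  2        95.00        84.9499       169.8998         509.6994
  3        65.00        54.9632       164.8897         659.5587
  4        65.00        51.9747       207.8987       1,039.4937
  5     1,065.00       805.2815     4,026.4076      24,158.4453
  Σ                  1,087.0038     4,658.9303      26,546.8661
P = 1,087.0038.
Convexity = Σ t(t+1)·PV / [P·(1+y)²] = 26,546.8661 / (1,087.0038 × 1.118306) = 21.83843.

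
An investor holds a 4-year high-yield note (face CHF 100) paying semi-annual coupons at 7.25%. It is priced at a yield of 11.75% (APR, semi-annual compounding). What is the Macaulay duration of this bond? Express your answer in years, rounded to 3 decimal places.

3.500 years

Periodic yield y = 0.05875. Discount each cash flow and weight by its period:
  t   CF        PV=CF/(1+0.05875)^t    t·PV
  1        3.625         3.4238         3.4238
  2        3.625         3.2339         6.4677
  3        3.625         3.0544         9.1632
  4        3.625         2.8849        11.5397
  5        3.625         2.7248        13.6242
  6        3.625         2.5736        15.4418
  7        3.625         2.4308        17.0158
  8      103.625        65.6322       525.0578
  Σ                     85.9586       601.7342
Price P = Σ PV = 85.9586.
Macaulay duration = Σ(t·PV) / P = 601.7342 / 85.9586 = 7.00028 half-year periods.
In years: 7.00028 / 2 = 3.50014 years.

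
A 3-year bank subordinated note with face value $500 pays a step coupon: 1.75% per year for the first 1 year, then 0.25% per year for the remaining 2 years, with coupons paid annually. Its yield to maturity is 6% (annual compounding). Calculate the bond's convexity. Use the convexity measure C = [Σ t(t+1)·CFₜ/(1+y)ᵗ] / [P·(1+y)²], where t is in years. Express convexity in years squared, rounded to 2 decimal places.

With y = 0.06:
  t   CF        PV=CF/(1+0.06)^t    t·PV        t(t+1)·PV
  1         8.75         8.2547         8.2547          16.5094
  2         1.25         1.1125         2.2250           6.6750
  3       501.25       420.8592     1,262.5775       5,050.3100
  Σ                    430.2264     1,273.0572       5,073.4944
P = 430.2264.
Convexity = Σ t(t+1)·PV / [P·(1+y)²] = 5,073.4944 / (430.2264 × 1.123600) = 10.49539.

10.50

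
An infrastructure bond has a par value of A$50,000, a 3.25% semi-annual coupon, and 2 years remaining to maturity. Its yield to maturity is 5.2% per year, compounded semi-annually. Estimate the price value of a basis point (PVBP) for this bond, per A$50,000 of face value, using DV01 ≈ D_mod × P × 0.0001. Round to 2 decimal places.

Periodic yield y = 0.026.
  t   CF        PV=CF/(1+0.026)^t    t·PV
  1       812.50       791.9103       791.9103
  2       812.50       771.8424     1,543.6849
  3       812.50       752.2831     2,256.8492
  4    50,812.50    45,854.4111   183,417.6442
  Σ                 48,170.4469   188,010.0886
P = 48,170.4469; D_Mac = 3.90302 half-year periods = 1.95151 yrs; D_mod = 1.90206 yrs.
DV01 ≈ 1.90206 × 48,170.4469 × 0.0001 = 9.162285.

A$9.16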